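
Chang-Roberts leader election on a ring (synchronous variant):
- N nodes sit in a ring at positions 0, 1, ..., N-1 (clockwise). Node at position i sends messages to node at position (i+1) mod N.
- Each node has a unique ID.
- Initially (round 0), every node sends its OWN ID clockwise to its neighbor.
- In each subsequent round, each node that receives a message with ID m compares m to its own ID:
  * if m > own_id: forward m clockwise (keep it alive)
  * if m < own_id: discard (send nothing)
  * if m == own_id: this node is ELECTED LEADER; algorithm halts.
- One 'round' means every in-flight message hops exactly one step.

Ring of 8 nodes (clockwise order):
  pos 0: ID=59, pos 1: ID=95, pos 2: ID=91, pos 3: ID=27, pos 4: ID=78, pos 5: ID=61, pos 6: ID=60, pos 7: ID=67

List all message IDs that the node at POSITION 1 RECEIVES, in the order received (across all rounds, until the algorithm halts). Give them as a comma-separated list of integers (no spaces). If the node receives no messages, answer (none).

Round 1: pos1(id95) recv 59: drop; pos2(id91) recv 95: fwd; pos3(id27) recv 91: fwd; pos4(id78) recv 27: drop; pos5(id61) recv 78: fwd; pos6(id60) recv 61: fwd; pos7(id67) recv 60: drop; pos0(id59) recv 67: fwd
Round 2: pos3(id27) recv 95: fwd; pos4(id78) recv 91: fwd; pos6(id60) recv 78: fwd; pos7(id67) recv 61: drop; pos1(id95) recv 67: drop
Round 3: pos4(id78) recv 95: fwd; pos5(id61) recv 91: fwd; pos7(id67) recv 78: fwd
Round 4: pos5(id61) recv 95: fwd; pos6(id60) recv 91: fwd; pos0(id59) recv 78: fwd
Round 5: pos6(id60) recv 95: fwd; pos7(id67) recv 91: fwd; pos1(id95) recv 78: drop
Round 6: pos7(id67) recv 95: fwd; pos0(id59) recv 91: fwd
Round 7: pos0(id59) recv 95: fwd; pos1(id95) recv 91: drop
Round 8: pos1(id95) recv 95: ELECTED

Answer: 59,67,78,91,95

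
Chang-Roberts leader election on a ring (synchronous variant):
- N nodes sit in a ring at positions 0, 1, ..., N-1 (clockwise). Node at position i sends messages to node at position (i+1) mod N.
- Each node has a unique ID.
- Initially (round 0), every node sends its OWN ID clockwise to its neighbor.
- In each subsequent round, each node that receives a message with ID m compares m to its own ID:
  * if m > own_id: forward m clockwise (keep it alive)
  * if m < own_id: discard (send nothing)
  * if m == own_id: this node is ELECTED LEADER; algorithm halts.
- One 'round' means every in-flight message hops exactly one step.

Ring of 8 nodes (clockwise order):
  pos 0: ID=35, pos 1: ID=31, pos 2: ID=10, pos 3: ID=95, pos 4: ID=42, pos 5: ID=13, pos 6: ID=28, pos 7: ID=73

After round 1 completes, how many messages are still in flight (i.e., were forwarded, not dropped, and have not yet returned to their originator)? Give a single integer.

Answer: 5

Derivation:
Round 1: pos1(id31) recv 35: fwd; pos2(id10) recv 31: fwd; pos3(id95) recv 10: drop; pos4(id42) recv 95: fwd; pos5(id13) recv 42: fwd; pos6(id28) recv 13: drop; pos7(id73) recv 28: drop; pos0(id35) recv 73: fwd
After round 1: 5 messages still in flight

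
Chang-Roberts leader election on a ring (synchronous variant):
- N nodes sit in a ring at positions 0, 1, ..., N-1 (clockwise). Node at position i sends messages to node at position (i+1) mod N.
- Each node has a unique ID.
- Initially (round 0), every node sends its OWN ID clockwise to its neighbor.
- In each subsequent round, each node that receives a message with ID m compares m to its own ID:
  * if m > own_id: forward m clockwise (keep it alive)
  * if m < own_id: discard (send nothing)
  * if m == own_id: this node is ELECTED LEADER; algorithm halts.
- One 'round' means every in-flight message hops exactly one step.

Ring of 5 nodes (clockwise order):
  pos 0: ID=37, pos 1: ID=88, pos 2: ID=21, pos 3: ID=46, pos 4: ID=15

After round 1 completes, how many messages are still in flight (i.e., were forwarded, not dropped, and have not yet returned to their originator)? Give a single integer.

Answer: 2

Derivation:
Round 1: pos1(id88) recv 37: drop; pos2(id21) recv 88: fwd; pos3(id46) recv 21: drop; pos4(id15) recv 46: fwd; pos0(id37) recv 15: drop
After round 1: 2 messages still in flight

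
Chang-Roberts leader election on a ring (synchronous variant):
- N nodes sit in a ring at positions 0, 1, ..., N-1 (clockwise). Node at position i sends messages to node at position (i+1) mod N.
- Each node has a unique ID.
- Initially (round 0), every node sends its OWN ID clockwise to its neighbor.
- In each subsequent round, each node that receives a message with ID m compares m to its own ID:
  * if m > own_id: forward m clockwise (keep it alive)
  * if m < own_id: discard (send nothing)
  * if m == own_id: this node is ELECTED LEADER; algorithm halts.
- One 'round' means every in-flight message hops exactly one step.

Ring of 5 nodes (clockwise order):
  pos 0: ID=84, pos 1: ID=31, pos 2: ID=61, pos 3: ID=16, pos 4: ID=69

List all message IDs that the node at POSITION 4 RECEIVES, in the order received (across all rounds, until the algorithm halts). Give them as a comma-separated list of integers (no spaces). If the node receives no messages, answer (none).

Round 1: pos1(id31) recv 84: fwd; pos2(id61) recv 31: drop; pos3(id16) recv 61: fwd; pos4(id69) recv 16: drop; pos0(id84) recv 69: drop
Round 2: pos2(id61) recv 84: fwd; pos4(id69) recv 61: drop
Round 3: pos3(id16) recv 84: fwd
Round 4: pos4(id69) recv 84: fwd
Round 5: pos0(id84) recv 84: ELECTED

Answer: 16,61,84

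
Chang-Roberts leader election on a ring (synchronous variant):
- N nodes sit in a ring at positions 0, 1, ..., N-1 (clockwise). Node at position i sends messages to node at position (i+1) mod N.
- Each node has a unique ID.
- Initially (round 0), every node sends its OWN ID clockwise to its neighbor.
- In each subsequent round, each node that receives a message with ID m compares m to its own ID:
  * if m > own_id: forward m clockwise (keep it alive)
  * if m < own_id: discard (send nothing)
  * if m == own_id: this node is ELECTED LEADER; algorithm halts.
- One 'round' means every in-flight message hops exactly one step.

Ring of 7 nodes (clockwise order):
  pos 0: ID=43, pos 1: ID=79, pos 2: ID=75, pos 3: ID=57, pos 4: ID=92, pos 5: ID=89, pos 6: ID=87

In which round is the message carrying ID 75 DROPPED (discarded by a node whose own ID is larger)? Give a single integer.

Round 1: pos1(id79) recv 43: drop; pos2(id75) recv 79: fwd; pos3(id57) recv 75: fwd; pos4(id92) recv 57: drop; pos5(id89) recv 92: fwd; pos6(id87) recv 89: fwd; pos0(id43) recv 87: fwd
Round 2: pos3(id57) recv 79: fwd; pos4(id92) recv 75: drop; pos6(id87) recv 92: fwd; pos0(id43) recv 89: fwd; pos1(id79) recv 87: fwd
Round 3: pos4(id92) recv 79: drop; pos0(id43) recv 92: fwd; pos1(id79) recv 89: fwd; pos2(id75) recv 87: fwd
Round 4: pos1(id79) recv 92: fwd; pos2(id75) recv 89: fwd; pos3(id57) recv 87: fwd
Round 5: pos2(id75) recv 92: fwd; pos3(id57) recv 89: fwd; pos4(id92) recv 87: drop
Round 6: pos3(id57) recv 92: fwd; pos4(id92) recv 89: drop
Round 7: pos4(id92) recv 92: ELECTED
Message ID 75 originates at pos 2; dropped at pos 4 in round 2

Answer: 2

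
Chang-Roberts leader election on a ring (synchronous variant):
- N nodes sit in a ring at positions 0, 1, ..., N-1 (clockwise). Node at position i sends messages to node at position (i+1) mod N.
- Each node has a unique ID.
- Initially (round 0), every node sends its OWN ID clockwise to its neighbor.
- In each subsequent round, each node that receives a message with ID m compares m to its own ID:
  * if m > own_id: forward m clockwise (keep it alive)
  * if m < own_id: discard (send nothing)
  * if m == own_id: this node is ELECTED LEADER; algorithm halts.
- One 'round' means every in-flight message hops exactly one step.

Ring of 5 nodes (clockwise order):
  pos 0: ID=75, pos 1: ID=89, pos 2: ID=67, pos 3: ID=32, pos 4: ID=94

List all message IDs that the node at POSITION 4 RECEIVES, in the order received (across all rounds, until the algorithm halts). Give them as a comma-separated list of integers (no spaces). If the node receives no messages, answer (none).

Answer: 32,67,89,94

Derivation:
Round 1: pos1(id89) recv 75: drop; pos2(id67) recv 89: fwd; pos3(id32) recv 67: fwd; pos4(id94) recv 32: drop; pos0(id75) recv 94: fwd
Round 2: pos3(id32) recv 89: fwd; pos4(id94) recv 67: drop; pos1(id89) recv 94: fwd
Round 3: pos4(id94) recv 89: drop; pos2(id67) recv 94: fwd
Round 4: pos3(id32) recv 94: fwd
Round 5: pos4(id94) recv 94: ELECTED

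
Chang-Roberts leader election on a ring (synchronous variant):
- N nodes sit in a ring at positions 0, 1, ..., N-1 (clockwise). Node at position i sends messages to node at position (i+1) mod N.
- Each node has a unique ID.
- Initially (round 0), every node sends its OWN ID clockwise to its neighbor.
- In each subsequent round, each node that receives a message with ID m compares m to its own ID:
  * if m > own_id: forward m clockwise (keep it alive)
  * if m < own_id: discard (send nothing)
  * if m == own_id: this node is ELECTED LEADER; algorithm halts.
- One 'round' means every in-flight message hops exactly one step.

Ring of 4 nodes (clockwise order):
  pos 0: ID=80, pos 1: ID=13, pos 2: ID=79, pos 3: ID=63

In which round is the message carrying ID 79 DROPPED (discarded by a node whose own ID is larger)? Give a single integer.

Answer: 2

Derivation:
Round 1: pos1(id13) recv 80: fwd; pos2(id79) recv 13: drop; pos3(id63) recv 79: fwd; pos0(id80) recv 63: drop
Round 2: pos2(id79) recv 80: fwd; pos0(id80) recv 79: drop
Round 3: pos3(id63) recv 80: fwd
Round 4: pos0(id80) recv 80: ELECTED
Message ID 79 originates at pos 2; dropped at pos 0 in round 2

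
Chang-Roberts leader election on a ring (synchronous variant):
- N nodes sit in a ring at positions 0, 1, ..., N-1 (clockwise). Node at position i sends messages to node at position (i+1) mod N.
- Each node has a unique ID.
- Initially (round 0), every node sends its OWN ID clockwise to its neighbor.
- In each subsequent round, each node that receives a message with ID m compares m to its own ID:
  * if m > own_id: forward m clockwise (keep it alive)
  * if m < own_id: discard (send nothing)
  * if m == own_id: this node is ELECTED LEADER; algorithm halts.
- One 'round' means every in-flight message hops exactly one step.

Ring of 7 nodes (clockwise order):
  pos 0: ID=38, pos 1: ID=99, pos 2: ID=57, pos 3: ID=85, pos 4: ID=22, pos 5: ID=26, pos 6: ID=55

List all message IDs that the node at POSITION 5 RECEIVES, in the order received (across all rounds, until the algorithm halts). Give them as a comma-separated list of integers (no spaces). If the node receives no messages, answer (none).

Round 1: pos1(id99) recv 38: drop; pos2(id57) recv 99: fwd; pos3(id85) recv 57: drop; pos4(id22) recv 85: fwd; pos5(id26) recv 22: drop; pos6(id55) recv 26: drop; pos0(id38) recv 55: fwd
Round 2: pos3(id85) recv 99: fwd; pos5(id26) recv 85: fwd; pos1(id99) recv 55: drop
Round 3: pos4(id22) recv 99: fwd; pos6(id55) recv 85: fwd
Round 4: pos5(id26) recv 99: fwd; pos0(id38) recv 85: fwd
Round 5: pos6(id55) recv 99: fwd; pos1(id99) recv 85: drop
Round 6: pos0(id38) recv 99: fwd
Round 7: pos1(id99) recv 99: ELECTED

Answer: 22,85,99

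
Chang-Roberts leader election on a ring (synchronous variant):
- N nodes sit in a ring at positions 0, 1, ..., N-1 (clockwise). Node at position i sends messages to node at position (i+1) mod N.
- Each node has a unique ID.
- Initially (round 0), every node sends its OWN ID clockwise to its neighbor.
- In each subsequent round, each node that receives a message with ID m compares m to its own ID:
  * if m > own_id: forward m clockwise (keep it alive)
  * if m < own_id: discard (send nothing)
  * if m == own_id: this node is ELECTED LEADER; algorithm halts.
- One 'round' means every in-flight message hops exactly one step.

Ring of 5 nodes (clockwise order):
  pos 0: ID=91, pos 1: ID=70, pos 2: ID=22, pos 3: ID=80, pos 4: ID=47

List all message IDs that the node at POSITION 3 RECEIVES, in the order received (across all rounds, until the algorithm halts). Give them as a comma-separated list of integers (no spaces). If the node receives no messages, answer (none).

Round 1: pos1(id70) recv 91: fwd; pos2(id22) recv 70: fwd; pos3(id80) recv 22: drop; pos4(id47) recv 80: fwd; pos0(id91) recv 47: drop
Round 2: pos2(id22) recv 91: fwd; pos3(id80) recv 70: drop; pos0(id91) recv 80: drop
Round 3: pos3(id80) recv 91: fwd
Round 4: pos4(id47) recv 91: fwd
Round 5: pos0(id91) recv 91: ELECTED

Answer: 22,70,91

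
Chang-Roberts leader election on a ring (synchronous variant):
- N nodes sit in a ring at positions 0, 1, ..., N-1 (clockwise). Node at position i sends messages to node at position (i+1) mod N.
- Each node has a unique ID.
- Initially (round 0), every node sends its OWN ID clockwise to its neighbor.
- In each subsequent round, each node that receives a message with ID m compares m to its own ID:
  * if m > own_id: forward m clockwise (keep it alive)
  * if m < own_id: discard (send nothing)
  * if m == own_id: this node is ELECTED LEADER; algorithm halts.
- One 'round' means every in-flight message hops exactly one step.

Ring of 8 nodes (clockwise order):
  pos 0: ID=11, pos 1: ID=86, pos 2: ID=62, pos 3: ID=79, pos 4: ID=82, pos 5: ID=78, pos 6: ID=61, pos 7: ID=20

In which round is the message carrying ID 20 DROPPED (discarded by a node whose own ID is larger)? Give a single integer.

Round 1: pos1(id86) recv 11: drop; pos2(id62) recv 86: fwd; pos3(id79) recv 62: drop; pos4(id82) recv 79: drop; pos5(id78) recv 82: fwd; pos6(id61) recv 78: fwd; pos7(id20) recv 61: fwd; pos0(id11) recv 20: fwd
Round 2: pos3(id79) recv 86: fwd; pos6(id61) recv 82: fwd; pos7(id20) recv 78: fwd; pos0(id11) recv 61: fwd; pos1(id86) recv 20: drop
Round 3: pos4(id82) recv 86: fwd; pos7(id20) recv 82: fwd; pos0(id11) recv 78: fwd; pos1(id86) recv 61: drop
Round 4: pos5(id78) recv 86: fwd; pos0(id11) recv 82: fwd; pos1(id86) recv 78: drop
Round 5: pos6(id61) recv 86: fwd; pos1(id86) recv 82: drop
Round 6: pos7(id20) recv 86: fwd
Round 7: pos0(id11) recv 86: fwd
Round 8: pos1(id86) recv 86: ELECTED
Message ID 20 originates at pos 7; dropped at pos 1 in round 2

Answer: 2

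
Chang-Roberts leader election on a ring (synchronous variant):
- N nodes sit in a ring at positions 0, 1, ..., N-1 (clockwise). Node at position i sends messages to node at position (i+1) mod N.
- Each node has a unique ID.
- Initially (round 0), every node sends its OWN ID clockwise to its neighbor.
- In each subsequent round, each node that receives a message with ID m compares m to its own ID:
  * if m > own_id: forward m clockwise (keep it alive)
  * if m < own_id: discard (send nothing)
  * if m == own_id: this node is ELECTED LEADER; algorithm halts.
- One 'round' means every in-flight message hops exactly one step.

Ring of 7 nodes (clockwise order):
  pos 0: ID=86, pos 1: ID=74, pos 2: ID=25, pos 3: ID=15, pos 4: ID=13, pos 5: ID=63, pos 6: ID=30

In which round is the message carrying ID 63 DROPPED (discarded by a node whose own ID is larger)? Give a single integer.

Round 1: pos1(id74) recv 86: fwd; pos2(id25) recv 74: fwd; pos3(id15) recv 25: fwd; pos4(id13) recv 15: fwd; pos5(id63) recv 13: drop; pos6(id30) recv 63: fwd; pos0(id86) recv 30: drop
Round 2: pos2(id25) recv 86: fwd; pos3(id15) recv 74: fwd; pos4(id13) recv 25: fwd; pos5(id63) recv 15: drop; pos0(id86) recv 63: drop
Round 3: pos3(id15) recv 86: fwd; pos4(id13) recv 74: fwd; pos5(id63) recv 25: drop
Round 4: pos4(id13) recv 86: fwd; pos5(id63) recv 74: fwd
Round 5: pos5(id63) recv 86: fwd; pos6(id30) recv 74: fwd
Round 6: pos6(id30) recv 86: fwd; pos0(id86) recv 74: drop
Round 7: pos0(id86) recv 86: ELECTED
Message ID 63 originates at pos 5; dropped at pos 0 in round 2

Answer: 2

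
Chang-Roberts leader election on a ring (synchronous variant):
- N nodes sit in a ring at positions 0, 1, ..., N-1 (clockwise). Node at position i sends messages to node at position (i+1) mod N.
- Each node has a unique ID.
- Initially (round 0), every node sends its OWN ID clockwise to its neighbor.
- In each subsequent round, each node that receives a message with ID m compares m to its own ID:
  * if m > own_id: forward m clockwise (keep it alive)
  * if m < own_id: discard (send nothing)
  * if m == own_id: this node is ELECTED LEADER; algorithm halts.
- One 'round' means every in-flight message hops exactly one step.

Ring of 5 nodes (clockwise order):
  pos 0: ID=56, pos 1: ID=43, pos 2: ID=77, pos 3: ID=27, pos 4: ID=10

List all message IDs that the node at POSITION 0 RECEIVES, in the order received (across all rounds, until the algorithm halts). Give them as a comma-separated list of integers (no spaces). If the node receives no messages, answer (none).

Answer: 10,27,77

Derivation:
Round 1: pos1(id43) recv 56: fwd; pos2(id77) recv 43: drop; pos3(id27) recv 77: fwd; pos4(id10) recv 27: fwd; pos0(id56) recv 10: drop
Round 2: pos2(id77) recv 56: drop; pos4(id10) recv 77: fwd; pos0(id56) recv 27: drop
Round 3: pos0(id56) recv 77: fwd
Round 4: pos1(id43) recv 77: fwd
Round 5: pos2(id77) recv 77: ELECTED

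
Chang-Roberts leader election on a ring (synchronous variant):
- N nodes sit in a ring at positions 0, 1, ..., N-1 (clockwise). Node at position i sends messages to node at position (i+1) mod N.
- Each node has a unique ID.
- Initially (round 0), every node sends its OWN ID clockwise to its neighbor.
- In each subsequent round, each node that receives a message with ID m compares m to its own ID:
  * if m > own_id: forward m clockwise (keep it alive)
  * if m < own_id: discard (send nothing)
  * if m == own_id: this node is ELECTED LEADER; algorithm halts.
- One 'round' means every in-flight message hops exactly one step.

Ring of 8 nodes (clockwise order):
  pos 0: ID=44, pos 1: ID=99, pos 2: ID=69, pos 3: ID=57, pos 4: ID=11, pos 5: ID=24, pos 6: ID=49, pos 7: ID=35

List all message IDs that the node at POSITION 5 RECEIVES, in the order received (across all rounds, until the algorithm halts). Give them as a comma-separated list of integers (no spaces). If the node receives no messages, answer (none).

Answer: 11,57,69,99

Derivation:
Round 1: pos1(id99) recv 44: drop; pos2(id69) recv 99: fwd; pos3(id57) recv 69: fwd; pos4(id11) recv 57: fwd; pos5(id24) recv 11: drop; pos6(id49) recv 24: drop; pos7(id35) recv 49: fwd; pos0(id44) recv 35: drop
Round 2: pos3(id57) recv 99: fwd; pos4(id11) recv 69: fwd; pos5(id24) recv 57: fwd; pos0(id44) recv 49: fwd
Round 3: pos4(id11) recv 99: fwd; pos5(id24) recv 69: fwd; pos6(id49) recv 57: fwd; pos1(id99) recv 49: drop
Round 4: pos5(id24) recv 99: fwd; pos6(id49) recv 69: fwd; pos7(id35) recv 57: fwd
Round 5: pos6(id49) recv 99: fwd; pos7(id35) recv 69: fwd; pos0(id44) recv 57: fwd
Round 6: pos7(id35) recv 99: fwd; pos0(id44) recv 69: fwd; pos1(id99) recv 57: drop
Round 7: pos0(id44) recv 99: fwd; pos1(id99) recv 69: drop
Round 8: pos1(id99) recv 99: ELECTED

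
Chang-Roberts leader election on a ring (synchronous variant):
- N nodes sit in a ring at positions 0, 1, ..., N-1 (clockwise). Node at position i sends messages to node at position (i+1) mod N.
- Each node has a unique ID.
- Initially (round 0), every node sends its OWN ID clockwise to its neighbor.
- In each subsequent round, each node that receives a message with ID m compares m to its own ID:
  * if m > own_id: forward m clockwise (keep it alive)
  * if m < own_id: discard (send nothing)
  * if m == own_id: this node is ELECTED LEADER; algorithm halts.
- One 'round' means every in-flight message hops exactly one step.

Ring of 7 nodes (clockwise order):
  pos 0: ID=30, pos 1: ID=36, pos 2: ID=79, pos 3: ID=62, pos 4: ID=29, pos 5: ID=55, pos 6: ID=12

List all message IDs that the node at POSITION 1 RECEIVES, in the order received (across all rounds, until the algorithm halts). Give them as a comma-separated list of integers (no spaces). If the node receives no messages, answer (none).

Round 1: pos1(id36) recv 30: drop; pos2(id79) recv 36: drop; pos3(id62) recv 79: fwd; pos4(id29) recv 62: fwd; pos5(id55) recv 29: drop; pos6(id12) recv 55: fwd; pos0(id30) recv 12: drop
Round 2: pos4(id29) recv 79: fwd; pos5(id55) recv 62: fwd; pos0(id30) recv 55: fwd
Round 3: pos5(id55) recv 79: fwd; pos6(id12) recv 62: fwd; pos1(id36) recv 55: fwd
Round 4: pos6(id12) recv 79: fwd; pos0(id30) recv 62: fwd; pos2(id79) recv 55: drop
Round 5: pos0(id30) recv 79: fwd; pos1(id36) recv 62: fwd
Round 6: pos1(id36) recv 79: fwd; pos2(id79) recv 62: drop
Round 7: pos2(id79) recv 79: ELECTED

Answer: 30,55,62,79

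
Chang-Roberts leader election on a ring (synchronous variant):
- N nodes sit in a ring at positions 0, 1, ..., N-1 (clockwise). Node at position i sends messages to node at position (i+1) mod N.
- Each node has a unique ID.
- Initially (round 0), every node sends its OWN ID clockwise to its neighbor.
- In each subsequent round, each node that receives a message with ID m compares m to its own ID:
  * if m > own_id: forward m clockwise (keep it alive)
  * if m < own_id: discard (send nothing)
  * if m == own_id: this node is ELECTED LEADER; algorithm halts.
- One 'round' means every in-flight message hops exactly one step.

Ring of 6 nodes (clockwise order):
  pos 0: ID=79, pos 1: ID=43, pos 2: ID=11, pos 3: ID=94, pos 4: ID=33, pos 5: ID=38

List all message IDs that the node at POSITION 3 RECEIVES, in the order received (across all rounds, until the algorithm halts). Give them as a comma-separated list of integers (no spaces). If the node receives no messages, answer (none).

Answer: 11,43,79,94

Derivation:
Round 1: pos1(id43) recv 79: fwd; pos2(id11) recv 43: fwd; pos3(id94) recv 11: drop; pos4(id33) recv 94: fwd; pos5(id38) recv 33: drop; pos0(id79) recv 38: drop
Round 2: pos2(id11) recv 79: fwd; pos3(id94) recv 43: drop; pos5(id38) recv 94: fwd
Round 3: pos3(id94) recv 79: drop; pos0(id79) recv 94: fwd
Round 4: pos1(id43) recv 94: fwd
Round 5: pos2(id11) recv 94: fwd
Round 6: pos3(id94) recv 94: ELECTED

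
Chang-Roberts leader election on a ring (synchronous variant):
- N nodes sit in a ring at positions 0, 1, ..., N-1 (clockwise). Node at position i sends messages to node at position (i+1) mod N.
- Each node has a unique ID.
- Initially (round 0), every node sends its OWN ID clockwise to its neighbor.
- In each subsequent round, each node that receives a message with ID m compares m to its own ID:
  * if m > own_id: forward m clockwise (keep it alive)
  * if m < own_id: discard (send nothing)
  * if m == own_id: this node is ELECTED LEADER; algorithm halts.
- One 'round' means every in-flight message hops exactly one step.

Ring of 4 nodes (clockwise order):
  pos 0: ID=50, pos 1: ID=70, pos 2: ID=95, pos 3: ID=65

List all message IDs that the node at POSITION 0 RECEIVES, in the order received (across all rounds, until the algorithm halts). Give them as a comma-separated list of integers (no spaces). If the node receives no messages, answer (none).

Answer: 65,95

Derivation:
Round 1: pos1(id70) recv 50: drop; pos2(id95) recv 70: drop; pos3(id65) recv 95: fwd; pos0(id50) recv 65: fwd
Round 2: pos0(id50) recv 95: fwd; pos1(id70) recv 65: drop
Round 3: pos1(id70) recv 95: fwd
Round 4: pos2(id95) recv 95: ELECTED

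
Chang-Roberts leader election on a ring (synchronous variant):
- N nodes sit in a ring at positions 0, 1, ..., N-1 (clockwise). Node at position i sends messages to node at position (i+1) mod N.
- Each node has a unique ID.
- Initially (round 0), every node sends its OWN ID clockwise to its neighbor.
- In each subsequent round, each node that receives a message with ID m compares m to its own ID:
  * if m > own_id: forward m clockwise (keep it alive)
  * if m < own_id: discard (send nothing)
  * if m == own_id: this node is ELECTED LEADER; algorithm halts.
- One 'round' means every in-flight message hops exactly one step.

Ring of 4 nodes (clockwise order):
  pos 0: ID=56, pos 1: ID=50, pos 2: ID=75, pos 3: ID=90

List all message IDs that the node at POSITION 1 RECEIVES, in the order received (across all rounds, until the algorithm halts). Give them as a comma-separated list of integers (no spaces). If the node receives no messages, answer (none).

Answer: 56,90

Derivation:
Round 1: pos1(id50) recv 56: fwd; pos2(id75) recv 50: drop; pos3(id90) recv 75: drop; pos0(id56) recv 90: fwd
Round 2: pos2(id75) recv 56: drop; pos1(id50) recv 90: fwd
Round 3: pos2(id75) recv 90: fwd
Round 4: pos3(id90) recv 90: ELECTED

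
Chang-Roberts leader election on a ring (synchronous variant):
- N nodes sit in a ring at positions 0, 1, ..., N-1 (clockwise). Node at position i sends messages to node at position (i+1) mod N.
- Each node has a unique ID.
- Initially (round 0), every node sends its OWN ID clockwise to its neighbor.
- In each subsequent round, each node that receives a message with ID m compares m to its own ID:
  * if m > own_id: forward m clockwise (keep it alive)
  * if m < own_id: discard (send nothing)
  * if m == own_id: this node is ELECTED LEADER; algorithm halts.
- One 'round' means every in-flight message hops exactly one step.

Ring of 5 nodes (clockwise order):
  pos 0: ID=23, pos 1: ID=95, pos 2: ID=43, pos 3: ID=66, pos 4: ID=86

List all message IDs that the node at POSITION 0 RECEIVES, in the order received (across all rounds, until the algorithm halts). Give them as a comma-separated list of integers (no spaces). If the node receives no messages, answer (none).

Round 1: pos1(id95) recv 23: drop; pos2(id43) recv 95: fwd; pos3(id66) recv 43: drop; pos4(id86) recv 66: drop; pos0(id23) recv 86: fwd
Round 2: pos3(id66) recv 95: fwd; pos1(id95) recv 86: drop
Round 3: pos4(id86) recv 95: fwd
Round 4: pos0(id23) recv 95: fwd
Round 5: pos1(id95) recv 95: ELECTED

Answer: 86,95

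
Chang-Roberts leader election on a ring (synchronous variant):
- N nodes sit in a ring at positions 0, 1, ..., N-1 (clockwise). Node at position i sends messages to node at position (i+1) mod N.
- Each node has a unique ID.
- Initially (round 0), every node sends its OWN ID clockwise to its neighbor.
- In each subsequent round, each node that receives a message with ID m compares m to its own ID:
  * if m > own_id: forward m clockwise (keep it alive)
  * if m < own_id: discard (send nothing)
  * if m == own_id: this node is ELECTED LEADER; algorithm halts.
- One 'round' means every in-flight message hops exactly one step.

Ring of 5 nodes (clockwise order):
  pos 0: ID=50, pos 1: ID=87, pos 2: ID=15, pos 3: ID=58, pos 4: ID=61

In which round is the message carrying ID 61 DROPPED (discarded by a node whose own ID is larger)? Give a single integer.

Round 1: pos1(id87) recv 50: drop; pos2(id15) recv 87: fwd; pos3(id58) recv 15: drop; pos4(id61) recv 58: drop; pos0(id50) recv 61: fwd
Round 2: pos3(id58) recv 87: fwd; pos1(id87) recv 61: drop
Round 3: pos4(id61) recv 87: fwd
Round 4: pos0(id50) recv 87: fwd
Round 5: pos1(id87) recv 87: ELECTED
Message ID 61 originates at pos 4; dropped at pos 1 in round 2

Answer: 2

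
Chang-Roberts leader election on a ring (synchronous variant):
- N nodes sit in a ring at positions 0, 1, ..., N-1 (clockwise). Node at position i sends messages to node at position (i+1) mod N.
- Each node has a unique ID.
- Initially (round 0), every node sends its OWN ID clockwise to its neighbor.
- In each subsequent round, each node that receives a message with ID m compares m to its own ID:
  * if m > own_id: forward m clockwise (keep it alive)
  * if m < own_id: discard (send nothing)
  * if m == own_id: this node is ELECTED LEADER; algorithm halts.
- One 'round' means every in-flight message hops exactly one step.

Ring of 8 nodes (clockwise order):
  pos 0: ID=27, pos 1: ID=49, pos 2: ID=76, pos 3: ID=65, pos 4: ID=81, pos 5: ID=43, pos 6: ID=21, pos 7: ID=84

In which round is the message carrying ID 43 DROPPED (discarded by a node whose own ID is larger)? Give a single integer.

Round 1: pos1(id49) recv 27: drop; pos2(id76) recv 49: drop; pos3(id65) recv 76: fwd; pos4(id81) recv 65: drop; pos5(id43) recv 81: fwd; pos6(id21) recv 43: fwd; pos7(id84) recv 21: drop; pos0(id27) recv 84: fwd
Round 2: pos4(id81) recv 76: drop; pos6(id21) recv 81: fwd; pos7(id84) recv 43: drop; pos1(id49) recv 84: fwd
Round 3: pos7(id84) recv 81: drop; pos2(id76) recv 84: fwd
Round 4: pos3(id65) recv 84: fwd
Round 5: pos4(id81) recv 84: fwd
Round 6: pos5(id43) recv 84: fwd
Round 7: pos6(id21) recv 84: fwd
Round 8: pos7(id84) recv 84: ELECTED
Message ID 43 originates at pos 5; dropped at pos 7 in round 2

Answer: 2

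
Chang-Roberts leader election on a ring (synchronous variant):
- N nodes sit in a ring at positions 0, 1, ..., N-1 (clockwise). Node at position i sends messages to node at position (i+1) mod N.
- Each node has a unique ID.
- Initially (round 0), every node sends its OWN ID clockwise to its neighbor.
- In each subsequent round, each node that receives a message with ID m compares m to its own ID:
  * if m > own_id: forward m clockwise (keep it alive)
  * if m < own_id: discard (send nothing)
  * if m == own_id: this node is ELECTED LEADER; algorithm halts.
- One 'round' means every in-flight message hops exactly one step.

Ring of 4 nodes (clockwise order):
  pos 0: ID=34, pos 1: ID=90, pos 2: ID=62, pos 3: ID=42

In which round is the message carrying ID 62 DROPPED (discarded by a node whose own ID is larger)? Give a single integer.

Answer: 3

Derivation:
Round 1: pos1(id90) recv 34: drop; pos2(id62) recv 90: fwd; pos3(id42) recv 62: fwd; pos0(id34) recv 42: fwd
Round 2: pos3(id42) recv 90: fwd; pos0(id34) recv 62: fwd; pos1(id90) recv 42: drop
Round 3: pos0(id34) recv 90: fwd; pos1(id90) recv 62: drop
Round 4: pos1(id90) recv 90: ELECTED
Message ID 62 originates at pos 2; dropped at pos 1 in round 3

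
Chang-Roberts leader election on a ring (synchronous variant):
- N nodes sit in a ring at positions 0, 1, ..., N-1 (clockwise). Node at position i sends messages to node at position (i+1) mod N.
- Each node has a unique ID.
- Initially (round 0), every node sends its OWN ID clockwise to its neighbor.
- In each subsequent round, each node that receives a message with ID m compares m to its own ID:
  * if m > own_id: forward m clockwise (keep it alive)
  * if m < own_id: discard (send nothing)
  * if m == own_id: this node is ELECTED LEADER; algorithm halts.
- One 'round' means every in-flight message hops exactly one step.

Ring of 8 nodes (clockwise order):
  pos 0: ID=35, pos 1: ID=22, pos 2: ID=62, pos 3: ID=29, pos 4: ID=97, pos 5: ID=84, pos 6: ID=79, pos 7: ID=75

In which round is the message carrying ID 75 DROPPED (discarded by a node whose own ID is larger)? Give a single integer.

Answer: 5

Derivation:
Round 1: pos1(id22) recv 35: fwd; pos2(id62) recv 22: drop; pos3(id29) recv 62: fwd; pos4(id97) recv 29: drop; pos5(id84) recv 97: fwd; pos6(id79) recv 84: fwd; pos7(id75) recv 79: fwd; pos0(id35) recv 75: fwd
Round 2: pos2(id62) recv 35: drop; pos4(id97) recv 62: drop; pos6(id79) recv 97: fwd; pos7(id75) recv 84: fwd; pos0(id35) recv 79: fwd; pos1(id22) recv 75: fwd
Round 3: pos7(id75) recv 97: fwd; pos0(id35) recv 84: fwd; pos1(id22) recv 79: fwd; pos2(id62) recv 75: fwd
Round 4: pos0(id35) recv 97: fwd; pos1(id22) recv 84: fwd; pos2(id62) recv 79: fwd; pos3(id29) recv 75: fwd
Round 5: pos1(id22) recv 97: fwd; pos2(id62) recv 84: fwd; pos3(id29) recv 79: fwd; pos4(id97) recv 75: drop
Round 6: pos2(id62) recv 97: fwd; pos3(id29) recv 84: fwd; pos4(id97) recv 79: drop
Round 7: pos3(id29) recv 97: fwd; pos4(id97) recv 84: drop
Round 8: pos4(id97) recv 97: ELECTED
Message ID 75 originates at pos 7; dropped at pos 4 in round 5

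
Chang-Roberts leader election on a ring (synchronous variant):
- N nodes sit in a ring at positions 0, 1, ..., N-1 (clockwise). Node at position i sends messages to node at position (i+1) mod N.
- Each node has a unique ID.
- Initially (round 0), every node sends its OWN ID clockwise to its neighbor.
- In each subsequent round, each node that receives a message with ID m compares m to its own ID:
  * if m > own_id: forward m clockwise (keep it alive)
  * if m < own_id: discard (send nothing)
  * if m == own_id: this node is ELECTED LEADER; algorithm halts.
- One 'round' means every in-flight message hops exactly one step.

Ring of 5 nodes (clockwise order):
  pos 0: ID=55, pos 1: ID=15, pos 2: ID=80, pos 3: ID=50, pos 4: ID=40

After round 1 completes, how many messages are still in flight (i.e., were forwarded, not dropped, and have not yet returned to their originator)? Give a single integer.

Answer: 3

Derivation:
Round 1: pos1(id15) recv 55: fwd; pos2(id80) recv 15: drop; pos3(id50) recv 80: fwd; pos4(id40) recv 50: fwd; pos0(id55) recv 40: drop
After round 1: 3 messages still in flight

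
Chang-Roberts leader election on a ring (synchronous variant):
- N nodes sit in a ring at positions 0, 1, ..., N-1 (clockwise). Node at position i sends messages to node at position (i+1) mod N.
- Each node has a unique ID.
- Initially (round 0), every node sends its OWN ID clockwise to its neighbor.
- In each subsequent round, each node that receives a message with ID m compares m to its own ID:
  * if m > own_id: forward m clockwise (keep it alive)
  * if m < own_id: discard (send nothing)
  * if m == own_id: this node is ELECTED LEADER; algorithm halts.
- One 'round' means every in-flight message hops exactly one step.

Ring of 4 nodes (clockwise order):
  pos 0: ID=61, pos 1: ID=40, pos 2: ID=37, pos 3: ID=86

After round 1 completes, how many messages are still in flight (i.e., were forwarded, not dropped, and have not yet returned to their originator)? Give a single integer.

Round 1: pos1(id40) recv 61: fwd; pos2(id37) recv 40: fwd; pos3(id86) recv 37: drop; pos0(id61) recv 86: fwd
After round 1: 3 messages still in flight

Answer: 3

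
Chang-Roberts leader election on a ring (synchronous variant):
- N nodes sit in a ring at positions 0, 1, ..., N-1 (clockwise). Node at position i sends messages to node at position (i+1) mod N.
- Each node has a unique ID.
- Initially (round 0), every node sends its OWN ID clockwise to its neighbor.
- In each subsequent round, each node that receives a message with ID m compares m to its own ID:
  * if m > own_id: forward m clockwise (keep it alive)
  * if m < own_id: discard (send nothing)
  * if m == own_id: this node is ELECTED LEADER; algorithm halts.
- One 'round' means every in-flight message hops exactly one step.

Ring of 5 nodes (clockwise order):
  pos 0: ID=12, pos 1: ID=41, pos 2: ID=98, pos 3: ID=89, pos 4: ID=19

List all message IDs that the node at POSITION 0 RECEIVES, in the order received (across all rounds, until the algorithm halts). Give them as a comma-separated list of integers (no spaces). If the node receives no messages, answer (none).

Answer: 19,89,98

Derivation:
Round 1: pos1(id41) recv 12: drop; pos2(id98) recv 41: drop; pos3(id89) recv 98: fwd; pos4(id19) recv 89: fwd; pos0(id12) recv 19: fwd
Round 2: pos4(id19) recv 98: fwd; pos0(id12) recv 89: fwd; pos1(id41) recv 19: drop
Round 3: pos0(id12) recv 98: fwd; pos1(id41) recv 89: fwd
Round 4: pos1(id41) recv 98: fwd; pos2(id98) recv 89: drop
Round 5: pos2(id98) recv 98: ELECTED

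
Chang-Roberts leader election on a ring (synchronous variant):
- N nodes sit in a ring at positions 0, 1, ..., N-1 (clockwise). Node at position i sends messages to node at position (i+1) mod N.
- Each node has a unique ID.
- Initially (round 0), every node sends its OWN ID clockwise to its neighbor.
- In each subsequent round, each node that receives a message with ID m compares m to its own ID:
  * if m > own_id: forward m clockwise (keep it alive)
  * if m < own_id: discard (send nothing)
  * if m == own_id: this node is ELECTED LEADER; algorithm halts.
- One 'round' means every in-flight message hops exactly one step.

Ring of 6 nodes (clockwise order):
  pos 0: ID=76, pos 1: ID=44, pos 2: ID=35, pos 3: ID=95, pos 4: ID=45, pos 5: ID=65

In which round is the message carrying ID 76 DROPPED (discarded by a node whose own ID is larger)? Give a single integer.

Answer: 3

Derivation:
Round 1: pos1(id44) recv 76: fwd; pos2(id35) recv 44: fwd; pos3(id95) recv 35: drop; pos4(id45) recv 95: fwd; pos5(id65) recv 45: drop; pos0(id76) recv 65: drop
Round 2: pos2(id35) recv 76: fwd; pos3(id95) recv 44: drop; pos5(id65) recv 95: fwd
Round 3: pos3(id95) recv 76: drop; pos0(id76) recv 95: fwd
Round 4: pos1(id44) recv 95: fwd
Round 5: pos2(id35) recv 95: fwd
Round 6: pos3(id95) recv 95: ELECTED
Message ID 76 originates at pos 0; dropped at pos 3 in round 3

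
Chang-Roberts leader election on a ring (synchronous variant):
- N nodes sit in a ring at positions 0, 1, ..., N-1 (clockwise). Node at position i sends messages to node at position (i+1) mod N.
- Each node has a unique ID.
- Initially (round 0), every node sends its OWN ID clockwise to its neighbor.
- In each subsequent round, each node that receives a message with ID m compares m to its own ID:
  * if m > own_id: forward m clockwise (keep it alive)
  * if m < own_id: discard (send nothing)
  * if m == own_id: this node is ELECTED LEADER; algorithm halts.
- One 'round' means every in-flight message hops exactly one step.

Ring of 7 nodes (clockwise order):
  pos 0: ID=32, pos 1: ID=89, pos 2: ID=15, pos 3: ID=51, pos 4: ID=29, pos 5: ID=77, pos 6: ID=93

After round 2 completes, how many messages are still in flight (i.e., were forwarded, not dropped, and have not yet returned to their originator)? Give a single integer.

Round 1: pos1(id89) recv 32: drop; pos2(id15) recv 89: fwd; pos3(id51) recv 15: drop; pos4(id29) recv 51: fwd; pos5(id77) recv 29: drop; pos6(id93) recv 77: drop; pos0(id32) recv 93: fwd
Round 2: pos3(id51) recv 89: fwd; pos5(id77) recv 51: drop; pos1(id89) recv 93: fwd
After round 2: 2 messages still in flight

Answer: 2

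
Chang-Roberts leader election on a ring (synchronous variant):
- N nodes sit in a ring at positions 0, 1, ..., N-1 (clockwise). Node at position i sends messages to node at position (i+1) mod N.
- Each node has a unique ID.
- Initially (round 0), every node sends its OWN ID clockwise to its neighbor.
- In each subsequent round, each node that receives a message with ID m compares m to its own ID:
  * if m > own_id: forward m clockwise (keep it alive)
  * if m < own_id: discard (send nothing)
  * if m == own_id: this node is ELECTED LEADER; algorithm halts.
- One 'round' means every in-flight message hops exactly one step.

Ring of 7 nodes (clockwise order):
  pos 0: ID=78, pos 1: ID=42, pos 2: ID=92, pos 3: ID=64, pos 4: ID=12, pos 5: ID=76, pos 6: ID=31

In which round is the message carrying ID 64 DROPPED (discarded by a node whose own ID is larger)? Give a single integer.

Round 1: pos1(id42) recv 78: fwd; pos2(id92) recv 42: drop; pos3(id64) recv 92: fwd; pos4(id12) recv 64: fwd; pos5(id76) recv 12: drop; pos6(id31) recv 76: fwd; pos0(id78) recv 31: drop
Round 2: pos2(id92) recv 78: drop; pos4(id12) recv 92: fwd; pos5(id76) recv 64: drop; pos0(id78) recv 76: drop
Round 3: pos5(id76) recv 92: fwd
Round 4: pos6(id31) recv 92: fwd
Round 5: pos0(id78) recv 92: fwd
Round 6: pos1(id42) recv 92: fwd
Round 7: pos2(id92) recv 92: ELECTED
Message ID 64 originates at pos 3; dropped at pos 5 in round 2

Answer: 2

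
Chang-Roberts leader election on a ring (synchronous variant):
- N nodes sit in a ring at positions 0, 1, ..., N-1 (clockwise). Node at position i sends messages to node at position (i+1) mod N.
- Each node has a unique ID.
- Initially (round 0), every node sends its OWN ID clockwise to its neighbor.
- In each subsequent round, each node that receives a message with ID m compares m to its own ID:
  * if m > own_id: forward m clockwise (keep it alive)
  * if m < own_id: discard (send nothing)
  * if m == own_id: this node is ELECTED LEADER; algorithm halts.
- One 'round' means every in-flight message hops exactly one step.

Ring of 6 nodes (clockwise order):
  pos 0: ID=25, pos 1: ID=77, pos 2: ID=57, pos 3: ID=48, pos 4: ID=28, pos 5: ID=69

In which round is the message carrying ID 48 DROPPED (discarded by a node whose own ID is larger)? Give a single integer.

Round 1: pos1(id77) recv 25: drop; pos2(id57) recv 77: fwd; pos3(id48) recv 57: fwd; pos4(id28) recv 48: fwd; pos5(id69) recv 28: drop; pos0(id25) recv 69: fwd
Round 2: pos3(id48) recv 77: fwd; pos4(id28) recv 57: fwd; pos5(id69) recv 48: drop; pos1(id77) recv 69: drop
Round 3: pos4(id28) recv 77: fwd; pos5(id69) recv 57: drop
Round 4: pos5(id69) recv 77: fwd
Round 5: pos0(id25) recv 77: fwd
Round 6: pos1(id77) recv 77: ELECTED
Message ID 48 originates at pos 3; dropped at pos 5 in round 2

Answer: 2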